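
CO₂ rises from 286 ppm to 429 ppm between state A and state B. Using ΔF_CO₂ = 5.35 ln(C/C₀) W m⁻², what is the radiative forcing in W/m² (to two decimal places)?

CO₂: 5.35 × ln(429/286) = 5.35 × ln(1.50000) = 5.35 × 0.40547 = 2.1693 W/m².

ΔF = 2.17 W/m²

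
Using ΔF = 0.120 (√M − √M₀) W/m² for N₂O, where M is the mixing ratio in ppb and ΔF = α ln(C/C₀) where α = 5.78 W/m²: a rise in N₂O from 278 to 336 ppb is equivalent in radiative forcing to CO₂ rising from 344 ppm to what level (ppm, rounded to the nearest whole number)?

N₂O forcing: 0.120 × (√336 − √278) = 0.120 × (18.3303 − 16.6733) = 0.120 × 1.6570 = 0.19884 W/m².
Set 5.78 ln(C/344) = 0.19884: ln(C/344) = 0.19884/5.78 = 0.03440, so C = 344 × e^0.03440 = 344 × 1.03500 = 356.04 ppm.

C ≈ 356 ppm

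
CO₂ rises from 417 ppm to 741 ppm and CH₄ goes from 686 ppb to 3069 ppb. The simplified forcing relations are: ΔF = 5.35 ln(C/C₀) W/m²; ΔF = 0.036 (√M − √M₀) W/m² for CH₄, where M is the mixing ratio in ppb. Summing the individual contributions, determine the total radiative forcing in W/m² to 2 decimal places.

CO₂: 5.35 × ln(741/417) = 5.35 × ln(1.77698) = 5.35 × 0.57492 = 3.0758 W/m².
CH₄: 0.036 × (√3069 − √686) = 0.036 × (55.3986 − 26.1916) = 0.036 × 29.2070 = 1.0515 W/m².
Total ΔF = 3.0758 + 1.0515 = 4.1273 W/m².

ΔF = 4.13 W/m²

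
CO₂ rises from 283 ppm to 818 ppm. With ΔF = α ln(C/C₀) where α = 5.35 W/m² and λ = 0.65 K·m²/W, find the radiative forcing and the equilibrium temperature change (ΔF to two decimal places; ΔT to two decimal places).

ΔF = 5.68 W/m²; ΔT = 3.69 K

CO₂: 5.35 × ln(818/283) = 5.35 × ln(2.89046) = 5.35 × 1.06142 = 5.6786 W/m².
ΔT = λ ΔF = 0.65 × 5.68 = 3.6920 K.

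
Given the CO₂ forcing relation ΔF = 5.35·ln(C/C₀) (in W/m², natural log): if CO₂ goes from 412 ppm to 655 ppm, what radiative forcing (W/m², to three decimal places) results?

ΔF = 2.480 W/m²

CO₂: 5.35 × ln(655/412) = 5.35 × ln(1.58981) = 5.35 × 0.46361 = 2.4803 W/m².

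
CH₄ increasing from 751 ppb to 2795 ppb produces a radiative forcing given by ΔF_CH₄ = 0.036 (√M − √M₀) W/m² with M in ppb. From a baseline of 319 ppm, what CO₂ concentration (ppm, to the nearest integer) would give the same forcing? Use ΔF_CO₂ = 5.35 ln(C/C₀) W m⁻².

C ≈ 379 ppm

CH₄ forcing: 0.036 × (√2795 − √751) = 0.036 × (52.8678 − 27.4044) = 0.036 × 25.4634 = 0.91668 W/m².
Set 5.35 ln(C/319) = 0.91668: ln(C/319) = 0.91668/5.35 = 0.17134, so C = 319 × e^0.17134 = 319 × 1.18689 = 378.62 ppm.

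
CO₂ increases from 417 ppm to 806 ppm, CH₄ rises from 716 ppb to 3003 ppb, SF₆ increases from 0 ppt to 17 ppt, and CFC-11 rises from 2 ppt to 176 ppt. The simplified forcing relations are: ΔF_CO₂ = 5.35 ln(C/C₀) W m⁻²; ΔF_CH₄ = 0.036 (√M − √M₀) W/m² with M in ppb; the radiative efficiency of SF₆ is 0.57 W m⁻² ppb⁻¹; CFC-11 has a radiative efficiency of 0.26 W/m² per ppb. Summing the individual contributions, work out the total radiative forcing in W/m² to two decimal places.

CO₂: 5.35 × ln(806/417) = 5.35 × ln(1.93285) = 5.35 × 0.65900 = 3.5257 W/m².
CH₄: 0.036 × (√3003 − √716) = 0.036 × (54.7996 − 26.7582) = 0.036 × 28.0414 = 1.0095 W/m².
SF₆: Δ = 17 − 0 = 17 ppt = 0.017 ppb; ΔF = 0.57 × 0.017 = 0.0097 W/m².
CFC-11: Δ = 176 − 2 = 174 ppt = 0.174 ppb; ΔF = 0.26 × 0.174 = 0.0452 W/m².
Total ΔF = 3.5257 + 1.0095 + 0.0097 + 0.0452 = 4.5901 W/m².

ΔF = 4.59 W/m²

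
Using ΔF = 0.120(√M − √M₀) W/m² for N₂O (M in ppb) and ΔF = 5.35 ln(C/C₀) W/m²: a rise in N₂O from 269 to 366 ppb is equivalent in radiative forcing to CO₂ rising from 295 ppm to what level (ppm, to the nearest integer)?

C ≈ 314 ppm

N₂O forcing: 0.120 × (√366 − √269) = 0.120 × (19.1311 − 16.4012) = 0.120 × 2.7299 = 0.32759 W/m².
Set 5.35 ln(C/295) = 0.32759: ln(C/295) = 0.32759/5.35 = 0.06123, so C = 295 × e^0.06123 = 295 × 1.06314 = 313.63 ppm.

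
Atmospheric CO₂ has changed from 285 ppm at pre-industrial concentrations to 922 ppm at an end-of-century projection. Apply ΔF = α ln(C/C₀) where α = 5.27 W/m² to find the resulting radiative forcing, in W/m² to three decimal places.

CO₂: 5.27 × ln(922/285) = 5.27 × ln(3.23509) = 5.27 × 1.17406 = 6.1873 W/m².

ΔF = 6.187 W/m²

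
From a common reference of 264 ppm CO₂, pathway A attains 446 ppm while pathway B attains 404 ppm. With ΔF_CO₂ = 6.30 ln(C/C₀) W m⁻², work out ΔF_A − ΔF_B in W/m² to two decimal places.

ΔF_A = 6.30 ln(446/264) = 6.30 × 0.52437 = 3.3035 W/m².
ΔF_B = 6.30 ln(404/264) = 6.30 × 0.42547 = 2.6805 W/m².
Difference: 3.3035 − 2.6805 = 0.6230 W/m².

ΔF_A − ΔF_B = 0.62 W/m²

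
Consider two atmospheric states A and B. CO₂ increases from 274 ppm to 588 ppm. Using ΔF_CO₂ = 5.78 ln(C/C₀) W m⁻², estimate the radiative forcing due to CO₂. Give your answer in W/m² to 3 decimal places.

CO₂: 5.78 × ln(588/274) = 5.78 × ln(2.14599) = 5.78 × 0.76360 = 4.4136 W/m².

ΔF = 4.414 W/m²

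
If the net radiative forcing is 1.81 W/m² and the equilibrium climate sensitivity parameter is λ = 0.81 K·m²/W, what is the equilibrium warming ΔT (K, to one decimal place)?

ΔT = 1.5 K

ΔT = λ ΔF = 0.81 × 1.81 = 1.4661 K.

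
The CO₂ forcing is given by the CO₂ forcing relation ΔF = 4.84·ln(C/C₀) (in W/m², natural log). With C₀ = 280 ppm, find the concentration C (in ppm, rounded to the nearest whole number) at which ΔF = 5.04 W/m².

Set 4.84 ln(C/280) = 5.04, so ln(C/280) = 5.04/4.84 = 1.04132.
Then C/280 = e^1.04132 = 2.83295, giving C = 280 × 2.83295 = 793.23 ppm.

C ≈ 793 ppm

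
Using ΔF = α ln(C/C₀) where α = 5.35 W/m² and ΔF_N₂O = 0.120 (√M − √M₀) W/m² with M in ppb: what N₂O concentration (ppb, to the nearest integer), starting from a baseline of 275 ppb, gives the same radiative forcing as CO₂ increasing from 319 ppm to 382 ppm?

M ≈ 606 ppb

CO₂ forcing: 5.35 × ln(382/319) = 5.35 × 0.180230 = 0.96423 W/m².
Set 0.120(√M − √275) = 0.96423: √M = 0.96423/0.120 + √275 = 8.0353 + 16.5831 = 24.6184.
M = (24.6184)² = 606.07 ppb.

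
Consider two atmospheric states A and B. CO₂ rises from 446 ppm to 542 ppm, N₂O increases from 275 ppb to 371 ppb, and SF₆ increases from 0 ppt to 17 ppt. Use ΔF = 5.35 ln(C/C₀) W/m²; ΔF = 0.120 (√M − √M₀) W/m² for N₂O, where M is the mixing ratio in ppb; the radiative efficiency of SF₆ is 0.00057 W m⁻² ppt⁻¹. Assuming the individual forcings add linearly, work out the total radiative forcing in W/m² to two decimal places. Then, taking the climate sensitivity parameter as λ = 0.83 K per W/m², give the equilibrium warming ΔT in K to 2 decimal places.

CO₂: 5.35 × ln(542/446) = 5.35 × ln(1.21525) = 5.35 × 0.19495 = 1.0430 W/m².
N₂O: 0.120 × (√371 − √275) = 0.120 × (19.2614 − 16.5831) = 0.120 × 2.6783 = 0.3214 W/m².
SF₆: ΔF = 0.00057 × (17 − 0) = 0.00057 × 17 = 0.0097 W/m².
Total ΔF = 1.0430 + 0.3214 + 0.0097 = 1.3741 W/m².
ΔT = λ ΔF = 0.83 × 1.37 = 1.1371 K.

ΔF = 1.37 W/m²; ΔT = 1.14 K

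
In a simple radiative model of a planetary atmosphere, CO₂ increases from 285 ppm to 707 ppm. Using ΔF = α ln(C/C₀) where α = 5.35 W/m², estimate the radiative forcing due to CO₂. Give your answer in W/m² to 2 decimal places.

ΔF = 4.86 W/m²

CO₂: 5.35 × ln(707/285) = 5.35 × ln(2.48070) = 5.35 × 0.90854 = 4.8607 W/m².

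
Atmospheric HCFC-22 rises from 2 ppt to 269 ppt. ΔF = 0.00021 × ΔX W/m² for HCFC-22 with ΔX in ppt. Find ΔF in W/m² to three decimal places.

ΔF = 0.056 W/m²

HCFC-22: ΔF = 0.00021 × (269 − 2) = 0.00021 × 267 = 0.0561 W/m².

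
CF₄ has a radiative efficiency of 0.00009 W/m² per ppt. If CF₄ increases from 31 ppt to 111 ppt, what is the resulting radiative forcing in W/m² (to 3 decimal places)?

ΔF = 0.007 W/m²

CF₄: ΔF = 0.00009 × (111 − 31) = 0.00009 × 80 = 0.0072 W/m².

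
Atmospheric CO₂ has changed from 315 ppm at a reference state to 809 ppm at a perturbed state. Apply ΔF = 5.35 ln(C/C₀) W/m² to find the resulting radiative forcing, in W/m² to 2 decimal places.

ΔF = 5.05 W/m²

CO₂: 5.35 × ln(809/315) = 5.35 × ln(2.56825) = 5.35 × 0.94322 = 5.0462 W/m².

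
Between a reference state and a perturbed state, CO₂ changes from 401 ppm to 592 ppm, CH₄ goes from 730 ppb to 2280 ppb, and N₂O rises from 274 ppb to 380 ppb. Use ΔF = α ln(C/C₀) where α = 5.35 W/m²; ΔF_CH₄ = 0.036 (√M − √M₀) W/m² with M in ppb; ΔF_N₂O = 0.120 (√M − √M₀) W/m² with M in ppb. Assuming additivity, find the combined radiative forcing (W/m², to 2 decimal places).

ΔF = 3.18 W/m²

CO₂: 5.35 × ln(592/401) = 5.35 × ln(1.47631) = 5.35 × 0.38955 = 2.0841 W/m².
CH₄: 0.036 × (√2280 − √730) = 0.036 × (47.7493 − 27.0185) = 0.036 × 20.7308 = 0.7463 W/m².
N₂O: 0.120 × (√380 − √274) = 0.120 × (19.4936 − 16.5529) = 0.120 × 2.9407 = 0.3529 W/m².
Total ΔF = 2.0841 + 0.7463 + 0.3529 = 3.1833 W/m².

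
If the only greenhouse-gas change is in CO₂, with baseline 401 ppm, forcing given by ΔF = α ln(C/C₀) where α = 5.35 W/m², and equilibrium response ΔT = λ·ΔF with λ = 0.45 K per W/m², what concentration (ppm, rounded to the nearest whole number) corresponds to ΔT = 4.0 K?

C ≈ 2112 ppm

Required forcing: ΔF = ΔT/λ = 4.0/0.45 = 8.8889 W/m².
Then ln(C/401) = ΔF/5.35 = 8.8889/5.35 = 1.66148.
So C = 401 × e^1.66148 = 401 × 5.26710 = 2112.11 ppm.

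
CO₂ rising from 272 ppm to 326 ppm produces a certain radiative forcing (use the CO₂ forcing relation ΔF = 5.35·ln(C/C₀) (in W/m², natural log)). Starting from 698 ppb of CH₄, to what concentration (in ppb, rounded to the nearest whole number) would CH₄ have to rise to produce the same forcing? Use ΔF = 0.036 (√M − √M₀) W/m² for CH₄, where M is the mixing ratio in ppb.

CO₂ forcing: 5.35 × ln(326/272) = 5.35 × 0.181095 = 0.96886 W/m².
Set 0.036(√M − √698) = 0.96886: √M = 0.96886/0.036 + √698 = 26.9128 + 26.4197 = 53.3325.
M = (53.3325)² = 2844.36 ppb.

M ≈ 2844 ppb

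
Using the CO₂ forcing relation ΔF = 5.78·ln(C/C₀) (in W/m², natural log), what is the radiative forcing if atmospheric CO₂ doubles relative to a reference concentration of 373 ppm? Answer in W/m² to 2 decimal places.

ΔF = 5.78 × ln(2) = 5.78 × 0.69315 = 4.0064 W/m².

ΔF = 4.01 W/m²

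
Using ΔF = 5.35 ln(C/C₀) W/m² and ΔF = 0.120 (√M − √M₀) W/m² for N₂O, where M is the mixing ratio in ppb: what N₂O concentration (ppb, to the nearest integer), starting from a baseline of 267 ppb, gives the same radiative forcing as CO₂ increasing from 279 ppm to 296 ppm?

M ≈ 360 ppb

CO₂ forcing: 5.35 × ln(296/279) = 5.35 × 0.059148 = 0.31644 W/m².
Set 0.120(√M − √267) = 0.31644: √M = 0.31644/0.120 + √267 = 2.6370 + 16.3401 = 18.9771.
M = (18.9771)² = 360.13 ppb.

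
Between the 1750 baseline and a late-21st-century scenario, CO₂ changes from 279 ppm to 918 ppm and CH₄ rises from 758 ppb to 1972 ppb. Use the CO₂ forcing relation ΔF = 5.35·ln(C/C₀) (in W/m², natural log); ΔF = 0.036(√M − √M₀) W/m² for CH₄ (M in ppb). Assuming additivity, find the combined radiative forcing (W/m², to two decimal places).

ΔF = 6.98 W/m²

CO₂: 5.35 × ln(918/279) = 5.35 × ln(3.29032) = 5.35 × 1.19098 = 6.3717 W/m².
CH₄: 0.036 × (√1972 − √758) = 0.036 × (44.4072 − 27.5318) = 0.036 × 16.8754 = 0.6075 W/m².
Total ΔF = 6.3717 + 0.6075 = 6.9792 W/m².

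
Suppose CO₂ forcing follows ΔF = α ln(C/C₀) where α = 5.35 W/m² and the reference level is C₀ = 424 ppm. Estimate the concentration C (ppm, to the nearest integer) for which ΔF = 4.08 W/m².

C ≈ 909 ppm

Set 5.35 ln(C/424) = 4.08, so ln(C/424) = 4.08/5.35 = 0.76262.
Then C/424 = e^0.76262 = 2.14389, giving C = 424 × 2.14389 = 909.01 ppm.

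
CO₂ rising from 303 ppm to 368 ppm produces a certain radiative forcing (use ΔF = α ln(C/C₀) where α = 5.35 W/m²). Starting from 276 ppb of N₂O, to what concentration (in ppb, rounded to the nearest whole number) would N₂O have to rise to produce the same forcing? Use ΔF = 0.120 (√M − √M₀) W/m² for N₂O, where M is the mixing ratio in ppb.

M ≈ 639 ppb

CO₂ forcing: 5.35 × ln(368/303) = 5.35 × 0.194350 = 1.03977 W/m².
Set 0.120(√M − √276) = 1.03977: √M = 1.03977/0.120 + √276 = 8.6648 + 16.6132 = 25.2780.
M = (25.2780)² = 638.98 ppb.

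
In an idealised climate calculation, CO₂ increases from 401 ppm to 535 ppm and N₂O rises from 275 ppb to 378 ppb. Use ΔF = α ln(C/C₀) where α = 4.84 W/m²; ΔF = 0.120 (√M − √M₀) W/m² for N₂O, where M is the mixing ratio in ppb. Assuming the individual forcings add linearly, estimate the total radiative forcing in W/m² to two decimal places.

CO₂: 4.84 × ln(535/401) = 4.84 × ln(1.33416) = 4.84 × 0.28830 = 1.3954 W/m².
N₂O: 0.120 × (√378 − √275) = 0.120 × (19.4422 − 16.5831) = 0.120 × 2.8591 = 0.3431 W/m².
Total ΔF = 1.3954 + 0.3431 = 1.7385 W/m².

ΔF = 1.74 W/m²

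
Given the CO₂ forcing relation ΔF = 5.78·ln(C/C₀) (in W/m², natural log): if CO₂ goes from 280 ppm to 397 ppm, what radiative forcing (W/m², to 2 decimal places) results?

ΔF = 2.02 W/m²

CO₂ absorption bands are partially saturated, so forcing scales with the logarithm of the concentration ratio.
CO₂: 5.78 × ln(397/280) = 5.78 × ln(1.41786) = 5.78 × 0.34915 = 2.0181 W/m².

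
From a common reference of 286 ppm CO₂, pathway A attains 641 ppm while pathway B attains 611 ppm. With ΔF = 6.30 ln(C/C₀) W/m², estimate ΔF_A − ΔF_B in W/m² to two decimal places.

ΔF_A − ΔF_B = 0.30 W/m²

ΔF_A = 6.30 ln(641/286) = 6.30 × 0.80704 = 5.0844 W/m².
ΔF_B = 6.30 ln(611/286) = 6.30 × 0.75911 = 4.7824 W/m².
Difference: 5.0844 − 4.7824 = 0.3020 W/m².
(Equivalently, ΔF_A − ΔF_B = 6.30 ln(641/611) = 6.30 × 0.04793 = 0.3020 W/m².)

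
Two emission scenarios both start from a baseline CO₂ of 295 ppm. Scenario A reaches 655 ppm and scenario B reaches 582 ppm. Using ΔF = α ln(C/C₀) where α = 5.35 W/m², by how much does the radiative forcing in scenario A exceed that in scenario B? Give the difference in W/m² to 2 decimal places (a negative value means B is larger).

ΔF_A − ΔF_B = 0.63 W/m²

ΔF_A = 5.35 ln(655/295) = 5.35 × 0.79766 = 4.2675 W/m².
ΔF_B = 5.35 ln(582/295) = 5.35 × 0.67950 = 3.6353 W/m².
Difference: 4.2675 − 3.6353 = 0.6322 W/m².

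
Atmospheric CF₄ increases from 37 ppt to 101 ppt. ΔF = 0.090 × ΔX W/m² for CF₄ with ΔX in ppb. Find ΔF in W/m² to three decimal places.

ΔF = 0.006 W/m²

CF₄: Δ = 101 − 37 = 64 ppt = 0.064 ppb; ΔF = 0.090 × 0.064 = 0.0058 W/m².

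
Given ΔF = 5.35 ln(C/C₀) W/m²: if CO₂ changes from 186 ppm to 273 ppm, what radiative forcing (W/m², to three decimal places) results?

CO₂: 5.35 × ln(273/186) = 5.35 × ln(1.46774) = 5.35 × 0.38372 = 2.0529 W/m².

ΔF = 2.053 W/m²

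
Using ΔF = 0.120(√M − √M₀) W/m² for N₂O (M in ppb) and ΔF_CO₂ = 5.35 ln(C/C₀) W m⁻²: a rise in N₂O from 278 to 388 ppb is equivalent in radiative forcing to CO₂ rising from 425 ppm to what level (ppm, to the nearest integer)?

N₂O forcing: 0.120 × (√388 − √278) = 0.120 × (19.6977 − 16.6733) = 0.120 × 3.0244 = 0.36293 W/m².
Set 5.35 ln(C/425) = 0.36293: ln(C/425) = 0.36293/5.35 = 0.06784, so C = 425 × e^0.06784 = 425 × 1.07019 = 454.83 ppm.

C ≈ 455 ppm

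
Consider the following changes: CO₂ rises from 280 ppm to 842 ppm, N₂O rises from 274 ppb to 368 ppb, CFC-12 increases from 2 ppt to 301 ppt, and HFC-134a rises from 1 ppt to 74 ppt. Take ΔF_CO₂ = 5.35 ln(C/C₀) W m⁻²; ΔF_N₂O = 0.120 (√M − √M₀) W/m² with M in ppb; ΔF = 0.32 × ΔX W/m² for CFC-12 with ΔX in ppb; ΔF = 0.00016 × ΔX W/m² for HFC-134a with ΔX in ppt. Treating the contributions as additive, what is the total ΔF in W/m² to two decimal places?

CO₂: 5.35 × ln(842/280) = 5.35 × ln(3.00714) = 5.35 × 1.10099 = 5.8903 W/m².
N₂O: 0.120 × (√368 − √274) = 0.120 × (19.1833 − 16.5529) = 0.120 × 2.6304 = 0.3156 W/m².
CFC-12: Δ = 301 − 2 = 299 ppt = 0.299 ppb; ΔF = 0.32 × 0.299 = 0.0957 W/m².
HFC-134a: ΔF = 0.00016 × (74 − 1) = 0.00016 × 73 = 0.0117 W/m².
Total ΔF = 5.8903 + 0.3156 + 0.0957 + 0.0117 = 6.3133 W/m².

ΔF = 6.31 W/m²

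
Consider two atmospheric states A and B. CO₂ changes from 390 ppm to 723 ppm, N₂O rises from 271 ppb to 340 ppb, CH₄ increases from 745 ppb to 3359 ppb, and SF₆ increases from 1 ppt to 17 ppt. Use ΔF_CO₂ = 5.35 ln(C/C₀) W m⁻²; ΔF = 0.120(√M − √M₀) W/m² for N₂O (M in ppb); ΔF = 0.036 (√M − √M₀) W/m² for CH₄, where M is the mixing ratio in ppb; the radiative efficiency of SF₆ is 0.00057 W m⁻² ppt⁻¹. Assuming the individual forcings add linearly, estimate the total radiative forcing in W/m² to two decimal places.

CO₂: 5.35 × ln(723/390) = 5.35 × ln(1.85385) = 5.35 × 0.61726 = 3.3023 W/m².
N₂O: 0.120 × (√340 − √271) = 0.120 × (18.4391 − 16.4621) = 0.120 × 1.9770 = 0.2372 W/m².
CH₄: 0.036 × (√3359 − √745) = 0.036 × (57.9569 − 27.2947) = 0.036 × 30.6622 = 1.1038 W/m².
SF₆: ΔF = 0.00057 × (17 − 1) = 0.00057 × 16 = 0.0091 W/m².
Total ΔF = 3.3023 + 0.2372 + 1.1038 + 0.0091 = 4.6524 W/m².

ΔF = 4.65 W/m²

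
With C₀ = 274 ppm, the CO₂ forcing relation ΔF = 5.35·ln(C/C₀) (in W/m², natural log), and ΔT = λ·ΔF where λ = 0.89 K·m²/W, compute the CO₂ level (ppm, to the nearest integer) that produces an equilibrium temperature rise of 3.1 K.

Required forcing: ΔF = ΔT/λ = 3.1/0.89 = 3.4831 W/m².
Then ln(C/274) = ΔF/5.35 = 3.4831/5.35 = 0.65105.
So C = 274 × e^0.65105 = 274 × 1.91755 = 525.41 ppm.

C ≈ 525 ppm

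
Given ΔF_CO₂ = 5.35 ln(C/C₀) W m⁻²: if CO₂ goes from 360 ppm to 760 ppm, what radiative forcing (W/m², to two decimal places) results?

ΔF = 4.00 W/m²

CO₂: 5.35 × ln(760/360) = 5.35 × ln(2.11111) = 5.35 × 0.74721 = 3.9976 W/m².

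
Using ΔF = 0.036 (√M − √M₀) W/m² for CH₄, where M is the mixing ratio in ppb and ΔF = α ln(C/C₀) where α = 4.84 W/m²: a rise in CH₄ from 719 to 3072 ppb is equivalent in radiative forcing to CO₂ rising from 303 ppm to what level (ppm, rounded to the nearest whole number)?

CH₄ forcing: 0.036 × (√3072 − √719) = 0.036 × (55.4256 − 26.8142) = 0.036 × 28.6114 = 1.03001 W/m².
Set 4.84 ln(C/303) = 1.03001: ln(C/303) = 1.03001/4.84 = 0.21281, so C = 303 × e^0.21281 = 303 × 1.23715 = 374.86 ppm.

C ≈ 375 ppm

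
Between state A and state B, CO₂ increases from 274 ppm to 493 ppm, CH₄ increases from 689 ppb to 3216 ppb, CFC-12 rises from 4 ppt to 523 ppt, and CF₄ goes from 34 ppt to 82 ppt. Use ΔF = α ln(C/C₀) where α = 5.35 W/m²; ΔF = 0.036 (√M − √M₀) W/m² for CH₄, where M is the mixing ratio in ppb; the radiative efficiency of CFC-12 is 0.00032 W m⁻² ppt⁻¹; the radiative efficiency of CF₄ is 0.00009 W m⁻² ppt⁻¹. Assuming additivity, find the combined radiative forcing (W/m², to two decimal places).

CO₂: 5.35 × ln(493/274) = 5.35 × ln(1.79927) = 5.35 × 0.58738 = 3.1425 W/m².
CH₄: 0.036 × (√3216 − √689) = 0.036 × (56.7098 − 26.2488) = 0.036 × 30.4610 = 1.0966 W/m².
CFC-12: ΔF = 0.00032 × (523 − 4) = 0.00032 × 519 = 0.1661 W/m².
CF₄: ΔF = 0.00009 × (82 − 34) = 0.00009 × 48 = 0.0043 W/m².
Total ΔF = 3.1425 + 1.0966 + 0.1661 + 0.0043 = 4.4095 W/m².

ΔF = 4.41 W/m²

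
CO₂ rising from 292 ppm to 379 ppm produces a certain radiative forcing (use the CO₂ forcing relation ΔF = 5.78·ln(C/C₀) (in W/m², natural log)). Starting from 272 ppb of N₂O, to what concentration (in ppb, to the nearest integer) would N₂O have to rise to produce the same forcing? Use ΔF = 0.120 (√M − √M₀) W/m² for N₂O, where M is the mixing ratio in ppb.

CO₂ forcing: 5.78 × ln(379/292) = 5.78 × 0.260782 = 1.50732 W/m².
Set 0.120(√M − √272) = 1.50732: √M = 1.50732/0.120 + √272 = 12.5610 + 16.4924 = 29.0534.
M = (29.0534)² = 844.10 ppb.

M ≈ 844 ppb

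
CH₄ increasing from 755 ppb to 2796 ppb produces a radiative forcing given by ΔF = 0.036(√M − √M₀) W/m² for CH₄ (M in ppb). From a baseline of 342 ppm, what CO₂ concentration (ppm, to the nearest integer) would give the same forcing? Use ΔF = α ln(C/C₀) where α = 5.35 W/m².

C ≈ 406 ppm

CH₄ forcing: 0.036 × (√2796 − √755) = 0.036 × (52.8772 − 27.4773) = 0.036 × 25.3999 = 0.91440 W/m².
Set 5.35 ln(C/342) = 0.91440: ln(C/342) = 0.91440/5.35 = 0.17092, so C = 342 × e^0.17092 = 342 × 1.18640 = 405.75 ppm.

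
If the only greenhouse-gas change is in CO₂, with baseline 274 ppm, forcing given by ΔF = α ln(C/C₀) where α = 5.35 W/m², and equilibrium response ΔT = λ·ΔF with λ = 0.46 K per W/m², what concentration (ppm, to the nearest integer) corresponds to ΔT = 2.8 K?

Required forcing: ΔF = ΔT/λ = 2.8/0.46 = 6.0870 W/m².
Then ln(C/274) = ΔF/5.35 = 6.0870/5.35 = 1.13776.
So C = 274 × e^1.13776 = 274 × 3.11977 = 854.82 ppm.

C ≈ 855 ppm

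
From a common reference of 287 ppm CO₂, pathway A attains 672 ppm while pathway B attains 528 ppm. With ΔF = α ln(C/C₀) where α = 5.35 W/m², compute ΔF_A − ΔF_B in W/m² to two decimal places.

ΔF_A = 5.35 ln(672/287) = 5.35 × 0.85078 = 4.5517 W/m².
ΔF_B = 5.35 ln(528/287) = 5.35 × 0.60961 = 3.2614 W/m².
Difference: 4.5517 − 3.2614 = 1.2903 W/m².

ΔF_A − ΔF_B = 1.29 W/m²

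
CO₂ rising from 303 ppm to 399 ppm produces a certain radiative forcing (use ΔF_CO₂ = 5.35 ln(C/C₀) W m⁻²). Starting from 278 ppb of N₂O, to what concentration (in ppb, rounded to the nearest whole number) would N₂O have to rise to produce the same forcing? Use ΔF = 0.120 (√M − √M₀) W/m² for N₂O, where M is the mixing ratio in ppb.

M ≈ 838 ppb

CO₂ forcing: 5.35 × ln(399/303) = 5.35 × 0.275229 = 1.47248 W/m².
Set 0.120(√M − √278) = 1.47248: √M = 1.47248/0.120 + √278 = 12.2707 + 16.6733 = 28.9440.
M = (28.9440)² = 837.76 ppb.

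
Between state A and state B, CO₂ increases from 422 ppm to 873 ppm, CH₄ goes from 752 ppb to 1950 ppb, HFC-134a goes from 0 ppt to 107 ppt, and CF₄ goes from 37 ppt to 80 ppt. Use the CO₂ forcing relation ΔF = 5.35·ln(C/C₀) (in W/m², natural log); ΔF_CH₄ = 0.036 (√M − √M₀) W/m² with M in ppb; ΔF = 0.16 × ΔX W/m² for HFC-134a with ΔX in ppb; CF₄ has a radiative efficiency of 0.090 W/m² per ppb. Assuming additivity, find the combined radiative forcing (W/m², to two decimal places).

ΔF = 4.51 W/m²

CO₂: 5.35 × ln(873/422) = 5.35 × ln(2.06872) = 5.35 × 0.72693 = 3.8891 W/m².
CH₄: 0.036 × (√1950 − √752) = 0.036 × (44.1588 − 27.4226) = 0.036 × 16.7362 = 0.6025 W/m².
HFC-134a: Δ = 107 − 0 = 107 ppt = 0.107 ppb; ΔF = 0.16 × 0.107 = 0.0171 W/m².
CF₄: Δ = 80 − 37 = 43 ppt = 0.043 ppb; ΔF = 0.090 × 0.043 = 0.0039 W/m².
Total ΔF = 3.8891 + 0.6025 + 0.0171 + 0.0039 = 4.5126 W/m².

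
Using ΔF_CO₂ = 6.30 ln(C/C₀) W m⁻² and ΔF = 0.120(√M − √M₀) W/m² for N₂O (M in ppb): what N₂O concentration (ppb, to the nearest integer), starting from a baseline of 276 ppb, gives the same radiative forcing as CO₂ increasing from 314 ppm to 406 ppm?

M ≈ 906 ppb

CO₂ forcing: 6.30 × ln(406/314) = 6.30 × 0.256960 = 1.61885 W/m².
Set 0.120(√M − √276) = 1.61885: √M = 1.61885/0.120 + √276 = 13.4904 + 16.6132 = 30.1036.
M = (30.1036)² = 906.23 ppb.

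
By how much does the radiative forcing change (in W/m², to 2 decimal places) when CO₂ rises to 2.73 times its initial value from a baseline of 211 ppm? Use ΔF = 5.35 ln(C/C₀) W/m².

ΔF = 5.37 W/m²

Because the forcing depends only on the ratio C/C₀, the initial concentration does not enter.
ΔF = 5.35 × ln(2.73) = 5.35 × 1.00430 = 5.3730 W/m².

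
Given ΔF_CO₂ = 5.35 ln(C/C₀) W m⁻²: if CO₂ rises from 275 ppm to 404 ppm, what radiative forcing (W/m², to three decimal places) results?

ΔF = 2.058 W/m²

CO₂: 5.35 × ln(404/275) = 5.35 × ln(1.46909) = 5.35 × 0.38464 = 2.0578 W/m².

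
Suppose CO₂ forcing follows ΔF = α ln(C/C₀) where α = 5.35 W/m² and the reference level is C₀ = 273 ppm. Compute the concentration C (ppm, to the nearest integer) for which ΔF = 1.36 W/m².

C ≈ 352 ppm

Set 5.35 ln(C/273) = 1.36, so ln(C/273) = 1.36/5.35 = 0.25421.
Then C/273 = e^0.25421 = 1.28944, giving C = 273 × 1.28944 = 352.02 ppm.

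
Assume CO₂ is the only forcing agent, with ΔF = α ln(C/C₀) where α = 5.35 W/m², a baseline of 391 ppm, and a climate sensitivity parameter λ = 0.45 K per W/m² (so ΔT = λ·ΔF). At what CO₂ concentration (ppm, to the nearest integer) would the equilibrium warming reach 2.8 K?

Required forcing: ΔF = ΔT/λ = 2.8/0.45 = 6.2222 W/m².
Then ln(C/391) = ΔF/5.35 = 6.2222/5.35 = 1.16303.
So C = 391 × e^1.16303 = 391 × 3.19961 = 1251.05 ppm.

C ≈ 1251 ppm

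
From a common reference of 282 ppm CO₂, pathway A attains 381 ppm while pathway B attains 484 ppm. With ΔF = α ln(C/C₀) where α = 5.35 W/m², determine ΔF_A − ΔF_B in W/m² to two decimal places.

ΔF_A = 5.35 ln(381/282) = 5.35 × 0.30089 = 1.6098 W/m².
ΔF_B = 5.35 ln(484/282) = 5.35 × 0.54018 = 2.8900 W/m².
Difference: 1.6098 − 2.8900 = -1.2802 W/m².

ΔF_A − ΔF_B = -1.28 W/m²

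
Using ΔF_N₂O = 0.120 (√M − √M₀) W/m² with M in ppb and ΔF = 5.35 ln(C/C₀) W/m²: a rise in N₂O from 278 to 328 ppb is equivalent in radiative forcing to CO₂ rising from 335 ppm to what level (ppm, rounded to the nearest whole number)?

C ≈ 346 ppm

N₂O forcing: 0.120 × (√328 − √278) = 0.120 × (18.1108 − 16.6733) = 0.120 × 1.4375 = 0.17250 W/m².
Set 5.35 ln(C/335) = 0.17250: ln(C/335) = 0.17250/5.35 = 0.03224, so C = 335 × e^0.03224 = 335 × 1.03277 = 345.98 ppm.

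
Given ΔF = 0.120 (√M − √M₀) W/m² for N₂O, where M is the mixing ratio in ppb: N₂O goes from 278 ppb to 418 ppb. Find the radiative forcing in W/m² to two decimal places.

N₂O: 0.120 × (√418 − √278) = 0.120 × (20.4450 − 16.6733) = 0.120 × 3.7717 = 0.4526 W/m².

ΔF = 0.45 W/m²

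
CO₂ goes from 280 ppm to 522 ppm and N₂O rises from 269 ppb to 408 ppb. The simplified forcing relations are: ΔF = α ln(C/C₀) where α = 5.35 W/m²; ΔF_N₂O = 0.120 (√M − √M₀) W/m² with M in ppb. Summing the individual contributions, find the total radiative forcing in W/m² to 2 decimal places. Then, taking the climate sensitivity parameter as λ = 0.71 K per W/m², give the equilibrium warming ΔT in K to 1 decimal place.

ΔF = 3.79 W/m²; ΔT = 2.7 K

CO₂: 5.35 × ln(522/280) = 5.35 × ln(1.86429) = 5.35 × 0.62288 = 3.3324 W/m².
N₂O: 0.120 × (√408 − √269) = 0.120 × (20.1990 − 16.4012) = 0.120 × 3.7978 = 0.4557 W/m².
Total ΔF = 3.3324 + 0.4557 = 3.7881 W/m².
ΔT = λ ΔF = 0.71 × 3.79 = 2.6909 K.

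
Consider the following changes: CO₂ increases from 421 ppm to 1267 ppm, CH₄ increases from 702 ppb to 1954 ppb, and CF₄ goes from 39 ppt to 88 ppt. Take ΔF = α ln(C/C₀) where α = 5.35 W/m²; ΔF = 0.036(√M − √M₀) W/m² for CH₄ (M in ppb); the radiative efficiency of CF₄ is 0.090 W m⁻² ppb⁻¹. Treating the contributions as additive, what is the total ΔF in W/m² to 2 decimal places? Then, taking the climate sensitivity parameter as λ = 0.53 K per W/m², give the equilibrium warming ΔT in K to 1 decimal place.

CO₂: 5.35 × ln(1267/421) = 5.35 × ln(3.00950) = 5.35 × 1.10177 = 5.8945 W/m².
CH₄: 0.036 × (√1954 − √702) = 0.036 × (44.2041 − 26.4953) = 0.036 × 17.7088 = 0.6375 W/m².
CF₄: Δ = 88 − 39 = 49 ppt = 0.049 ppb; ΔF = 0.090 × 0.049 = 0.0044 W/m².
Total ΔF = 5.8945 + 0.6375 + 0.0044 = 6.5364 W/m².
ΔT = λ ΔF = 0.53 × 6.54 = 3.4662 K.

ΔF = 6.54 W/m²; ΔT = 3.5 K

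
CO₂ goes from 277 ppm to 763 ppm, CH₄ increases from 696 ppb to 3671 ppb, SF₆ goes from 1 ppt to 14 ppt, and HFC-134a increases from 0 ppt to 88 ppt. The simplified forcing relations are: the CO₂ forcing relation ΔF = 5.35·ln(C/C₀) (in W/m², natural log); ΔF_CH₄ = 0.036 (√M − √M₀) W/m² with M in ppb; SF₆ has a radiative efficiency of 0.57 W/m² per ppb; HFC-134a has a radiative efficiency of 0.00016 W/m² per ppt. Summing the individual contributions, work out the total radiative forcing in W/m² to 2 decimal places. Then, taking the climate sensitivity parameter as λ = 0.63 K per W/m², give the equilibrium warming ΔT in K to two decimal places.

ΔF = 6.67 W/m²; ΔT = 4.20 K

CO₂: 5.35 × ln(763/277) = 5.35 × ln(2.75451) = 5.35 × 1.01324 = 5.4208 W/m².
CH₄: 0.036 × (√3671 − √696) = 0.036 × (60.5888 − 26.3818) = 0.036 × 34.2070 = 1.2315 W/m².
SF₆: Δ = 14 − 1 = 13 ppt = 0.013 ppb; ΔF = 0.57 × 0.013 = 0.0074 W/m².
HFC-134a: ΔF = 0.00016 × (88 − 0) = 0.00016 × 88 = 0.0141 W/m².
Total ΔF = 5.4208 + 1.2315 + 0.0074 + 0.0141 = 6.6738 W/m².
ΔT = λ ΔF = 0.63 × 6.67 = 4.2021 K.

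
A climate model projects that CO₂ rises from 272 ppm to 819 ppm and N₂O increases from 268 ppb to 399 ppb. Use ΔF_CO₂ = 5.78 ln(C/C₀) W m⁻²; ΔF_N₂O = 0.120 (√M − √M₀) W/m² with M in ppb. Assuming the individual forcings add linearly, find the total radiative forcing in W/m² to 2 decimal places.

ΔF = 6.80 W/m²

CO₂: 5.78 × ln(819/272) = 5.78 × ln(3.01103) = 5.78 × 1.10228 = 6.3712 W/m².
N₂O: 0.120 × (√399 − √268) = 0.120 × (19.9750 − 16.3707) = 0.120 × 3.6043 = 0.4325 W/m².
Total ΔF = 6.3712 + 0.4325 = 6.8037 W/m².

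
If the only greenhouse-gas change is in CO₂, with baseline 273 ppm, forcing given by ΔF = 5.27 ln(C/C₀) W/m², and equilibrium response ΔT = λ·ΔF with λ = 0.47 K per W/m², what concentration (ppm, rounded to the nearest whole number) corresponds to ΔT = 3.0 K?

Required forcing: ΔF = ΔT/λ = 3.0/0.47 = 6.3830 W/m².
Then ln(C/273) = ΔF/5.27 = 6.3830/5.27 = 1.21120.
So C = 273 × e^1.21120 = 273 × 3.35751 = 916.60 ppm.

C ≈ 917 ppm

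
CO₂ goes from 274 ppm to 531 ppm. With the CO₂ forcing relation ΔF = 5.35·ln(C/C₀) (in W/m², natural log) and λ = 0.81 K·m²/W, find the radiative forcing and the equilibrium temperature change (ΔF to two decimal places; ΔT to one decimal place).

CO₂: 5.35 × ln(531/274) = 5.35 × ln(1.93796) = 5.35 × 0.66164 = 3.5398 W/m².
ΔT = λ ΔF = 0.81 × 3.54 = 2.8674 K.

ΔF = 3.54 W/m²; ΔT = 2.9 K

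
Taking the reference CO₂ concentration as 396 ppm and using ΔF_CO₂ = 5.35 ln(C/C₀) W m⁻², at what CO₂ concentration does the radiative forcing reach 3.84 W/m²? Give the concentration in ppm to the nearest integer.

Set 5.35 ln(C/396) = 3.84, so ln(C/396) = 3.84/5.35 = 0.71776.
Then C/396 = e^0.71776 = 2.04984, giving C = 396 × 2.04984 = 811.74 ppm.

C ≈ 812 ppm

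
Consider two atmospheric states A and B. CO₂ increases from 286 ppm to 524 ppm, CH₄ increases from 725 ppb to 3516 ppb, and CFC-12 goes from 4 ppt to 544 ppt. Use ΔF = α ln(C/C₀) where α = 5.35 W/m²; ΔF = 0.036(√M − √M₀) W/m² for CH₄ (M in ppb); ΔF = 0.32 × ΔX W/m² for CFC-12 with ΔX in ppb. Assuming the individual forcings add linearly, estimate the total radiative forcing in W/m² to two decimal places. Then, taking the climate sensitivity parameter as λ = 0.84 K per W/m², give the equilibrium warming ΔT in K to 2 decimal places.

CO₂: 5.35 × ln(524/286) = 5.35 × ln(1.83217) = 5.35 × 0.60550 = 3.2394 W/m².
CH₄: 0.036 × (√3516 − √725) = 0.036 × (59.2959 − 26.9258) = 0.036 × 32.3701 = 1.1653 W/m².
CFC-12: Δ = 544 − 4 = 540 ppt = 0.540 ppb; ΔF = 0.32 × 0.540 = 0.1728 W/m².
Total ΔF = 3.2394 + 1.1653 + 0.1728 = 4.5775 W/m².
ΔT = λ ΔF = 0.84 × 4.58 = 3.8472 K.

ΔF = 4.58 W/m²; ΔT = 3.85 K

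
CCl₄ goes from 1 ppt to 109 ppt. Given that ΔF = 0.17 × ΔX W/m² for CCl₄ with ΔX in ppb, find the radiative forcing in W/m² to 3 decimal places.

ΔF = 0.018 W/m²

CCl₄: Δ = 109 − 1 = 108 ppt = 0.108 ppb; ΔF = 0.17 × 0.108 = 0.0184 W/m².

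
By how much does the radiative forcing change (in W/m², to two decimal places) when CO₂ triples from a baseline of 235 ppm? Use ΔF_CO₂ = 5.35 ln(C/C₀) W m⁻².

ΔF = 5.35 × ln(3) = 5.35 × 1.09861 = 5.8776 W/m².

ΔF = 5.88 W/m²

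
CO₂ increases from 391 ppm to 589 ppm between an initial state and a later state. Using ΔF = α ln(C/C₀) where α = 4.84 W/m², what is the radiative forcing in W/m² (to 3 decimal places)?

ΔF = 1.983 W/m²

CO₂: 4.84 × ln(589/391) = 4.84 × ln(1.50639) = 4.84 × 0.40972 = 1.9830 W/m².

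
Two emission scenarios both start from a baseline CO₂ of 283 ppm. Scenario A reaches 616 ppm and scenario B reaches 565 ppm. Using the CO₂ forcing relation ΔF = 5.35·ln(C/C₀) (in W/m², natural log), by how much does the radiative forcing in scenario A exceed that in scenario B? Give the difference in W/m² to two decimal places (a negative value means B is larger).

ΔF_A − ΔF_B = 0.46 W/m²

ΔF_A = 5.35 ln(616/283) = 5.35 × 0.77780 = 4.1612 W/m².
ΔF_B = 5.35 ln(565/283) = 5.35 × 0.69138 = 3.6989 W/m².
Difference: 4.1612 − 3.6989 = 0.4623 W/m².
(Equivalently, ΔF_A − ΔF_B = 5.35 ln(616/565) = 5.35 × 0.08642 = 0.4623 W/m².)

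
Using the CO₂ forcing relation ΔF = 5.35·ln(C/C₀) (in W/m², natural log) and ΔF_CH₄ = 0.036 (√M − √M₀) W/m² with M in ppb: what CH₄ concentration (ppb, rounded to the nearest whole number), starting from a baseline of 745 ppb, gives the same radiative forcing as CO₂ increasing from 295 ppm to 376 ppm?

CO₂ forcing: 5.35 × ln(376/295) = 5.35 × 0.242614 = 1.29798 W/m².
Set 0.036(√M − √745) = 1.29798: √M = 1.29798/0.036 + √745 = 36.0550 + 27.2947 = 63.3497.
M = (63.3497)² = 4013.18 ppb.

M ≈ 4013 ppb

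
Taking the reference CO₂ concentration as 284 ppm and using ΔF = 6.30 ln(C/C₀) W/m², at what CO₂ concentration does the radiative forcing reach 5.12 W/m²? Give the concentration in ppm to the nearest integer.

Set 6.30 ln(C/284) = 5.12, so ln(C/284) = 5.12/6.30 = 0.81270.
Then C/284 = e^0.81270 = 2.25399, giving C = 284 × 2.25399 = 640.13 ppm.

C ≈ 640 ppm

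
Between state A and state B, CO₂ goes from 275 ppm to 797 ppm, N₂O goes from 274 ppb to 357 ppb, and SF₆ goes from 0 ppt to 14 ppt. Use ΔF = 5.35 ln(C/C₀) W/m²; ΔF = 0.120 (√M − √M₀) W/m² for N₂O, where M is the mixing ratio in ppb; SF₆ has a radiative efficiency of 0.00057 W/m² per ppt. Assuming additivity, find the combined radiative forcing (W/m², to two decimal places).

ΔF = 5.98 W/m²

CO₂: 5.35 × ln(797/275) = 5.35 × ln(2.89818) = 5.35 × 1.06408 = 5.6928 W/m².
N₂O: 0.120 × (√357 − √274) = 0.120 × (18.8944 − 16.5529) = 0.120 × 2.3415 = 0.2810 W/m².
SF₆: ΔF = 0.00057 × (14 − 0) = 0.00057 × 14 = 0.0080 W/m².
Total ΔF = 5.6928 + 0.2810 + 0.0080 = 5.9818 W/m².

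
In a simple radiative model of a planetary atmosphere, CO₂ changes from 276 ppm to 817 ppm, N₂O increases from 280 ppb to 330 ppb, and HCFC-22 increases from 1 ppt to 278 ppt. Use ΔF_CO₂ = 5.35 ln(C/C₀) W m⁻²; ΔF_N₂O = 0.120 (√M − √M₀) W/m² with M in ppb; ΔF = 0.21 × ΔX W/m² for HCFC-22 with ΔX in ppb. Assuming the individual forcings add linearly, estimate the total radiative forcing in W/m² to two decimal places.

CO₂: 5.35 × ln(817/276) = 5.35 × ln(2.96014) = 5.35 × 1.08524 = 5.8060 W/m².
N₂O: 0.120 × (√330 − √280) = 0.120 × (18.1659 − 16.7332) = 0.120 × 1.4327 = 0.1719 W/m².
HCFC-22: Δ = 278 − 1 = 277 ppt = 0.277 ppb; ΔF = 0.21 × 0.277 = 0.0582 W/m².
Total ΔF = 5.8060 + 0.1719 + 0.0582 = 6.0361 W/m².

ΔF = 6.04 W/m²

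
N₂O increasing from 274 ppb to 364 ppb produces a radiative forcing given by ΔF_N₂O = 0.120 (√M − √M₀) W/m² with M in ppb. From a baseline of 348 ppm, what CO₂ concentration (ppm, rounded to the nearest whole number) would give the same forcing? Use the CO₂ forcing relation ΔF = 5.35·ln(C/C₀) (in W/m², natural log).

N₂O forcing: 0.120 × (√364 − √274) = 0.120 × (19.0788 − 16.5529) = 0.120 × 2.5259 = 0.30311 W/m².
Set 5.35 ln(C/348) = 0.30311: ln(C/348) = 0.30311/5.35 = 0.05666, so C = 348 × e^0.05666 = 348 × 1.05830 = 368.29 ppm.

C ≈ 368 ppm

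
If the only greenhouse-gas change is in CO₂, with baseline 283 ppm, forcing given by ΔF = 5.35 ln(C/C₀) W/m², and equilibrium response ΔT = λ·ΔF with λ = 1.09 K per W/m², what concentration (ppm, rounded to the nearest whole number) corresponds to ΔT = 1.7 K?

Required forcing: ΔF = ΔT/λ = 1.7/1.09 = 1.5596 W/m².
Then ln(C/283) = ΔF/5.35 = 1.5596/5.35 = 0.29151.
So C = 283 × e^0.29151 = 283 × 1.33845 = 378.78 ppm.

C ≈ 379 ppm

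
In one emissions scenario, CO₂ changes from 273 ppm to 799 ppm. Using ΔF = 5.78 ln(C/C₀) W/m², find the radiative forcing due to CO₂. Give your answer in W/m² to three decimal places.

CO₂: 5.78 × ln(799/273) = 5.78 × ln(2.92674) = 5.78 × 1.07389 = 6.2071 W/m².

ΔF = 6.207 W/m²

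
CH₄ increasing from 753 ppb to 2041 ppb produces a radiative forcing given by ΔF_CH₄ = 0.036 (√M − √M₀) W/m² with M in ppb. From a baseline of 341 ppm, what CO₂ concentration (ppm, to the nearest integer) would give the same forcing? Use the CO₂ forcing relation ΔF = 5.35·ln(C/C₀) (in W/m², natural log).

C ≈ 384 ppm

CH₄ forcing: 0.036 × (√2041 − √753) = 0.036 × (45.1774 − 27.4408) = 0.036 × 17.7366 = 0.63852 W/m².
Set 5.35 ln(C/341) = 0.63852: ln(C/341) = 0.63852/5.35 = 0.11935, so C = 341 × e^0.11935 = 341 × 1.12676 = 384.23 ppm.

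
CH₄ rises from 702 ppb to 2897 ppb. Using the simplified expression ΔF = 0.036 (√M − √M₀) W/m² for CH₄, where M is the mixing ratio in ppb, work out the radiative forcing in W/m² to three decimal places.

CH₄: 0.036 × (√2897 − √702) = 0.036 × (53.8238 − 26.4953) = 0.036 × 27.3285 = 0.9838 W/m².

ΔF = 0.984 W/m²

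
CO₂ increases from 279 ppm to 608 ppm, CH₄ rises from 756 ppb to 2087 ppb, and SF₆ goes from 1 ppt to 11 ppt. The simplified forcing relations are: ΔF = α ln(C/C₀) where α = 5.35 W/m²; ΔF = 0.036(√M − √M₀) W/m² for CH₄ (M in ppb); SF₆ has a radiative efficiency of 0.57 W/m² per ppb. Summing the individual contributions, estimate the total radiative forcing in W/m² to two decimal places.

CO₂: 5.35 × ln(608/279) = 5.35 × ln(2.17921) = 5.35 × 0.77896 = 4.1674 W/m².
CH₄: 0.036 × (√2087 − √756) = 0.036 × (45.6837 − 27.4955) = 0.036 × 18.1882 = 0.6548 W/m².
SF₆: Δ = 11 − 1 = 10 ppt = 0.010 ppb; ΔF = 0.57 × 0.010 = 0.0057 W/m².
Total ΔF = 4.1674 + 0.6548 + 0.0057 = 4.8279 W/m².

ΔF = 4.83 W/m²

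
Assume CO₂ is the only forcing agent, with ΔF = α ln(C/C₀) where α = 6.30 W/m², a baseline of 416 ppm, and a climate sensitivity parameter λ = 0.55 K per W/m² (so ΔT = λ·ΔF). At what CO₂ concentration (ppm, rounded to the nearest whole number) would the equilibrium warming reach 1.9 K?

C ≈ 720 ppm

Required forcing: ΔF = ΔT/λ = 1.9/0.55 = 3.4545 W/m².
Then ln(C/416) = ΔF/6.30 = 3.4545/6.30 = 0.54833.
So C = 416 × e^0.54833 = 416 × 1.73036 = 719.83 ppm.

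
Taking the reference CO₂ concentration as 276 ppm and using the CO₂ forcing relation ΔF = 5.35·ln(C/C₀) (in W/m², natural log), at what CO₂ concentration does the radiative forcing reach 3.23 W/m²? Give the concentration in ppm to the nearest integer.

C ≈ 505 ppm

Set 5.35 ln(C/276) = 3.23, so ln(C/276) = 3.23/5.35 = 0.60374.
Then C/276 = e^0.60374 = 1.82895, giving C = 276 × 1.82895 = 504.79 ppm.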